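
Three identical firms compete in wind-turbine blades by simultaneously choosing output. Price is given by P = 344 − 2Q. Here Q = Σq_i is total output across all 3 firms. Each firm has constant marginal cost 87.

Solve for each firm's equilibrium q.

32.125

A representative firm's profit is π_i = q_i(344 − 2Q) − 87q_i, with Q = q_i + Σ_{j≠i} q_j.
First-order condition: 257 − 4q_i − 2Σ_{j≠i} q_j = 0.
In a symmetric equilibrium every firm chooses the same q, so Σ_{j≠i} q_j = 2q. The condition becomes 257 − 8q = 0, giving q = 257/8 = 32.125.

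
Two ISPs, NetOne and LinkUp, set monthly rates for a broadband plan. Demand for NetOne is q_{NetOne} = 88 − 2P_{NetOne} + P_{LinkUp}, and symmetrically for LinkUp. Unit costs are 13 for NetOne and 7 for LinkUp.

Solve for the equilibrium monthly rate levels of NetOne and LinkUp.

NetOne's profit: π = (P_{NetOne} − 13)(88 − 2P_{NetOne} + P_{LinkUp}).
∂π/∂P_{NetOne} = 114 − 4P_{NetOne} + P_{LinkUp} = 0 ⇒ P_{NetOne} = 28.5 + 0.25P_{LinkUp}.
Similarly P_{LinkUp} = 25.5 + 0.25P_{NetOne}.
Substituting the second reaction function into the first: P_{NetOne} = 28.5 + 0.25(25.5 + 0.25P_{NetOne}), which gives 0.9375P_{NetOne} = 34.875 ⇒ P_{NetOne} = 37.2.
Then P_{LinkUp} = 25.5 + 0.25·37.2 = 34.8.

37.2, 34.8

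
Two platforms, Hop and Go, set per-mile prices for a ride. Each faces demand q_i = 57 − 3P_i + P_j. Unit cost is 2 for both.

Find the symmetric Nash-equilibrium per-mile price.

12.6

Hop's profit: π = (P_{Hop} − 2)(57 − 3P_{Hop} + P_{Go}).
∂π/∂P_{Hop} = 63 − 6P_{Hop} + P_{Go} = 0 ⇒ P_{Hop} = 10.5 + (1/6)P_{Go}.
Setting P_{Hop} = P_{Go} in the reaction function: P_{Hop} = 10.5 + (1/6)P_{Hop}, so P_{Hop} = 10.5 / (5/6) = 12.6.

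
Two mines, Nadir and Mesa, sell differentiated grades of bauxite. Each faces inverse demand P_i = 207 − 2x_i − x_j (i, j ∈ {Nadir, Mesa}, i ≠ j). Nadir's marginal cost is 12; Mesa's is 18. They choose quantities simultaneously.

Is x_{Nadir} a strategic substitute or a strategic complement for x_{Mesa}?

Mine Nadir's profit: π = x_{Nadir}(207 − 2x_{Nadir} − x_{Mesa}) − 12x_{Nadir}.
∂π/∂x_{Nadir} = 195 − 4x_{Nadir} − x_{Mesa} = 0 ⇒ x_{Nadir} = 48.75 − 0.25x_{Mesa}.
The best-response slope dx_{Nadir}/dx_{Mesa} = −0.25 < 0: the reaction function is downward-sloping, so the choices are strategic substitutes.

strategic substitutes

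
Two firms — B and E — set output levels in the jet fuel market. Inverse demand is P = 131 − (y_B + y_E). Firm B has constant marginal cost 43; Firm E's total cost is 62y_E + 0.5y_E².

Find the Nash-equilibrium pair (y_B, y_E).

Firm B's profit: π = y_B(131 − (y_B + y_E)) − 43y_B.
∂π/∂y_B = 88 − 2y_B − y_E = 0, so y_B = 44 − 0.5y_E.
For E: ∂π/∂y_E = 69 − 3y_E − y_B = 0 ⇒ y_E = 23 − (1/3)y_B.
Substituting the second reaction function into the first: y_B = 44 − 0.5(23 − (1/3)y_B), which gives (5/6)y_B = 32.5 ⇒ y_B = 39.
Then y_E = 23 − (1/3)·39 = 10.

39, 10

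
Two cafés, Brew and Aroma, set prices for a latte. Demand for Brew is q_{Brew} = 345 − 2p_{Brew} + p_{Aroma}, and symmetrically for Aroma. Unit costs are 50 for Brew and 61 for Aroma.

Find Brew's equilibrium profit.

Brew's profit: π = (p_{Brew} − 50)(345 − 2p_{Brew} + p_{Aroma}).
∂π/∂p_{Brew} = 445 − 4p_{Brew} + p_{Aroma} = 0 ⇒ p_{Brew} = 111.25 + 0.25p_{Aroma}.
Similarly p_{Aroma} = 116.75 + 0.25p_{Brew}.
Substituting the second reaction function into the first: p_{Brew} = 111.25 + 0.25(116.75 + 0.25p_{Brew}), which gives 0.9375p_{Brew} = 140.4375 ⇒ p_{Brew} = 149.8.
Then p_{Aroma} = 116.75 + 0.25·149.8 = 154.2.
q_{Brew} = 345 − 2·149.8 + 154.2 = 199.6.
Profit = (149.8 − 50)·199.6 = 19920.08.

19920.08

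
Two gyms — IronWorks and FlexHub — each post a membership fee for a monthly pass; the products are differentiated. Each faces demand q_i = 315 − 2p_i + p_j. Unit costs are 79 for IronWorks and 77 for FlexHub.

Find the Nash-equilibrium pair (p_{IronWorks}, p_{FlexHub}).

157.4, 156.6

IronWorks's profit: π = (p_{IronWorks} − 79)(315 − 2p_{IronWorks} + p_{FlexHub}).
∂π/∂p_{IronWorks} = 473 − 4p_{IronWorks} + p_{FlexHub} = 0 ⇒ p_{IronWorks} = 118.25 + 0.25p_{FlexHub}.
Similarly p_{FlexHub} = 117.25 + 0.25p_{IronWorks}.
Plugging p_{FlexHub} into IronWorks's best response: p_{IronWorks} = 118.25 + 0.25(117.25 + 0.25p_{IronWorks}) ⇒ 0.9375p_{IronWorks} = 147.5625, so p_{IronWorks} = 157.4.
Then p_{FlexHub} = 117.25 + 0.25·157.4 = 156.6.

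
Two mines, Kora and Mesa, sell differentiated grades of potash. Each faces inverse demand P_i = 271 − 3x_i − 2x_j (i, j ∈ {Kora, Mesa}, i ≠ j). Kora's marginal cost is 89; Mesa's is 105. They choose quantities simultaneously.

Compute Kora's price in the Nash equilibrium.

Mine Kora's profit: π = x_{Kora}(271 − 3x_{Kora} − 2x_{Mesa}) − 89x_{Kora}.
∂π/∂x_{Kora} = 182 − 6x_{Kora} − 2x_{Mesa} = 0 ⇒ x_{Kora} = 91/3 − (1/3)x_{Mesa}.
Similarly x_{Mesa} = 83/3 − (1/3)x_{Kora}.
Plugging x_{Mesa} into Kora's best response: x_{Kora} = 91/3 − (1/3)(83/3 − (1/3)x_{Kora}) ⇒ (8/9)x_{Kora} = 190/9, so x_{Kora} = 23.75.
Then x_{Mesa} = 83/3 − (1/3)·23.75 = 19.75.
P_{Kora} = 271 − 3·23.75 − 2·19.75 = 160.25.

160.25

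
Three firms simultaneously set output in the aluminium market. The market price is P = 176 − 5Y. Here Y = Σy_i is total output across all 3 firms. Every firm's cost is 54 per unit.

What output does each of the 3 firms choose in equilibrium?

A representative firm's profit is π_i = y_i(176 − 5Y) − 54y_i, with Y = y_i + Σ_{j≠i} y_j.
First-order condition: 122 − 10y_i − 5Σ_{j≠i} y_j = 0.
With identical firms, set every y_j = y: then 122 − 10y − 10y = 0, i.e. y = 122/20 = 6.1.

6.1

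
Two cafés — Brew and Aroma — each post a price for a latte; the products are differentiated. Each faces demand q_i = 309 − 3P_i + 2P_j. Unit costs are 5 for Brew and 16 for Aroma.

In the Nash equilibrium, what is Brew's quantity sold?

234.1875

Brew's profit: π = (P_{Brew} − 5)(309 − 3P_{Brew} + 2P_{Aroma}).
∂π/∂P_{Brew} = 324 − 6P_{Brew} + 2P_{Aroma} = 0 ⇒ P_{Brew} = 54 + (1/3)P_{Aroma}.
Similarly P_{Aroma} = 59.5 + (1/3)P_{Brew}.
Solving the two reaction functions simultaneously: (1 − (1/3)(1/3))P_{Brew} = 54 + (1/3)·59.5, so (8/9)P_{Brew} = 443/6 and P_{Brew} = 83.0625.
Then P_{Aroma} = 59.5 + (1/3)·83.0625 = 87.1875.
q_{Brew} = 309 − 3·83.0625 + 2·87.1875 = 234.1875.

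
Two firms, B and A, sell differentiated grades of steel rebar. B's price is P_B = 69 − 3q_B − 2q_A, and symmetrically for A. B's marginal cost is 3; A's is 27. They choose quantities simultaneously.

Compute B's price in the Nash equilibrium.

Firm B's profit: π = q_B(69 − 3q_B − 2q_A) − 3q_B.
∂π/∂q_B = 66 − 6q_B − 2q_A = 0 ⇒ q_B = 11 − (1/3)q_A.
Similarly q_A = 7 − (1/3)q_B.
Solving the two reaction functions simultaneously: (1 − (−1/3)(−1/3))q_B = 11 − (1/3)·7, so (8/9)q_B = 26/3 and q_B = 9.75.
Then q_A = 7 − (1/3)·9.75 = 3.75.
P_B = 69 − 3·9.75 − 2·3.75 = 32.25.

32.25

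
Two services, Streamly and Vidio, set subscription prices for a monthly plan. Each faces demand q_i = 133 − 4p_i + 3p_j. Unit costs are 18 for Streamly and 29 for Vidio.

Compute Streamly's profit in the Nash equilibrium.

Streamly's profit: π = (p_{Streamly} − 18)(133 − 4p_{Streamly} + 3p_{Vidio}).
∂π/∂p_{Streamly} = 205 − 8p_{Streamly} + 3p_{Vidio} = 0 ⇒ p_{Streamly} = 25.625 + 0.375p_{Vidio}.
Similarly p_{Vidio} = 31.125 + 0.375p_{Streamly}.
Substituting the second reaction function into the first: p_{Streamly} = 25.625 + 0.375(31.125 + 0.375p_{Streamly}), which gives (55/64)p_{Streamly} = 2387/64 ⇒ p_{Streamly} = 43.4.
Then p_{Vidio} = 31.125 + 0.375·43.4 = 47.4.
q_{Streamly} = 133 − 4·43.4 + 3·47.4 = 101.6.
Profit = (43.4 − 18)·101.6 = 2580.64.

2580.64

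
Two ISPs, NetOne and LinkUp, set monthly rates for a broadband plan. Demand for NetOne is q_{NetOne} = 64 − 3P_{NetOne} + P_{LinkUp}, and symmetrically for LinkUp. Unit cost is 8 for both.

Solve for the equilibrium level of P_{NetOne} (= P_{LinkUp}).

NetOne's profit: π = (P_{NetOne} − 8)(64 − 3P_{NetOne} + P_{LinkUp}).
∂π/∂P_{NetOne} = 88 − 6P_{NetOne} + P_{LinkUp} = 0 ⇒ P_{NetOne} = 44/3 + (1/6)P_{LinkUp}.
The game is symmetric, so in equilibrium P_{LinkUp} = P_{NetOne}: the reaction function gives (5/6)P_{NetOne} = 44/3, hence P_{NetOne} = 17.6.

17.6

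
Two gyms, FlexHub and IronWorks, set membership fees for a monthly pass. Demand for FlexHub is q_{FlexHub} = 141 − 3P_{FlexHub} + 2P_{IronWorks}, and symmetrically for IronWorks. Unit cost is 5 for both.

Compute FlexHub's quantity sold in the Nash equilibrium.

102

FlexHub's profit: π = (P_{FlexHub} − 5)(141 − 3P_{FlexHub} + 2P_{IronWorks}).
∂π/∂P_{FlexHub} = 156 − 6P_{FlexHub} + 2P_{IronWorks} = 0 ⇒ P_{FlexHub} = 26 + (1/3)P_{IronWorks}.
Setting P_{FlexHub} = P_{IronWorks} in the reaction function: P_{FlexHub} = 26 + (1/3)P_{FlexHub}, so P_{FlexHub} = 26 / (2/3) = 39.
q_{FlexHub} = 141 − 3·39 + 2·39 = 102.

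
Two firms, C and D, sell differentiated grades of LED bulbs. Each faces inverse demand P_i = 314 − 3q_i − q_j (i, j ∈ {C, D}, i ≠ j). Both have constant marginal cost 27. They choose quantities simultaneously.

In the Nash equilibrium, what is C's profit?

5043

Firm C's profit: π = q_C(314 − 3q_C − q_D) − 27q_C.
∂π/∂q_C = 287 − 6q_C − q_D = 0 ⇒ q_C = 287/6 − (1/6)q_D.
Setting q_C = q_D in the reaction function: q_C = 287/6 − (1/6)q_C, so q_C = (287/6) / (7/6) = 41.
P_C = 314 − 3·41 − 41 = 150.
Profit = (150 − 27)·41 = 5043.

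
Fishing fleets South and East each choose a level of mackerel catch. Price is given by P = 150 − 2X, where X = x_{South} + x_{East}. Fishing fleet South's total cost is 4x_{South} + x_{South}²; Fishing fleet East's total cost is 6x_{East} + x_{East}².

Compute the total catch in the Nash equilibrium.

36.25

Fishing fleet South's profit: π = x_{South}(150 − 2(x_{South} + x_{East})) − 4x_{South} − x_{South}².
∂π/∂x_{South} = 146 − 6x_{South} − 2x_{East} = 0, so x_{South} = 73/3 − (1/3)x_{East}.
By the same steps for East: x_{East} = 24 − (1/3)x_{South}.
Solving the two reaction functions simultaneously: (1 − (−1/3)(−1/3))x_{South} = 73/3 − (1/3)·24, so (8/9)x_{South} = 49/3 and x_{South} = 18.375.
Then x_{East} = 24 − (1/3)·18.375 = 17.875.
Total catch: 18.375 + 17.875 = 36.25.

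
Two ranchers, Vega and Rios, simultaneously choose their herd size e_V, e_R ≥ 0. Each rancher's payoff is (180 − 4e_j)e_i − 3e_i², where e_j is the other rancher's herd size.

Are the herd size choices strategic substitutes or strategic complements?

strategic substitutes

Vega's payoff is (180 − 4e_R)e_V − 3e_V².
∂π/∂e_V = 180 − 4e_R − 6e_V = 0, so e_V = 30 − (2/3)e_R.
The best-response slope de_V/de_R = −2/3 < 0: the reaction function is downward-sloping, so the choices are strategic substitutes.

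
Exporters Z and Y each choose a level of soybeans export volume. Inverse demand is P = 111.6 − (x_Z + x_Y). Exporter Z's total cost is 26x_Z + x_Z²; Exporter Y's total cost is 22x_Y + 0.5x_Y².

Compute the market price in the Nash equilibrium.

Exporter Z's profit: π = x_Z(111.6 − (x_Z + x_Y)) − 26x_Z − x_Z².
∂π/∂x_Z = 85.6 − 4x_Z − x_Y = 0, so x_Z = 21.4 − 0.25x_Y.
For Y: ∂π/∂x_Y = 89.6 − 3x_Y − x_Z = 0 ⇒ x_Y = 448/15 − (1/3)x_Z.
Solving the two reaction functions simultaneously: (1 − (−0.25)(−1/3))x_Z = 21.4 − 0.25·(448/15), so (11/12)x_Z = 209/15 and x_Z = 15.2.
Then x_Y = 448/15 − (1/3)·15.2 = 24.8.
Equilibrium price: P = 111.6 − 40 = 71.6.

71.6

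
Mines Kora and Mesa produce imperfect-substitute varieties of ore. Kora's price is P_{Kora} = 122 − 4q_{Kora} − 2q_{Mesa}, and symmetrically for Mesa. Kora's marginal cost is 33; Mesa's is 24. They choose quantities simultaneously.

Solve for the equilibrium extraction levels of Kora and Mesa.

8.6, 10.1

Mine Kora's profit: π = q_{Kora}(122 − 4q_{Kora} − 2q_{Mesa}) − 33q_{Kora}.
∂π/∂q_{Kora} = 89 − 8q_{Kora} − 2q_{Mesa} = 0 ⇒ q_{Kora} = 11.125 − 0.25q_{Mesa}.
Similarly q_{Mesa} = 12.25 − 0.25q_{Kora}.
Substituting the second reaction function into the first: q_{Kora} = 11.125 − 0.25(12.25 − 0.25q_{Kora}), which gives 0.9375q_{Kora} = 8.0625 ⇒ q_{Kora} = 8.6.
Then q_{Mesa} = 12.25 − 0.25·8.6 = 10.1.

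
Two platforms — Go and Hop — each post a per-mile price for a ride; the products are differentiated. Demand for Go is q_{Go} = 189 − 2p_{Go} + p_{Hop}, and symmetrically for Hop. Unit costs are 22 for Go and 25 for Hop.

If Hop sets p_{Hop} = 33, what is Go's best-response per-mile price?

Go's profit: π = (p_{Go} − 22)(189 − 2p_{Go} + p_{Hop}).
∂π/∂p_{Go} = 233 − 4p_{Go} + p_{Hop} = 0 ⇒ p_{Go} = 58.25 + 0.25p_{Hop}.
At p_{Hop} = 33: p_{Go} = 58.25 + 0.25·33 = 66.5.

66.5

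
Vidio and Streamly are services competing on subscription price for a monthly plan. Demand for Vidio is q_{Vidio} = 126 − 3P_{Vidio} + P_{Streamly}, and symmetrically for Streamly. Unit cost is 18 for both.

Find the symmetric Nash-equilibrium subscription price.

36

Vidio's profit: π = (P_{Vidio} − 18)(126 − 3P_{Vidio} + P_{Streamly}).
∂π/∂P_{Vidio} = 180 − 6P_{Vidio} + P_{Streamly} = 0 ⇒ P_{Vidio} = 30 + (1/6)P_{Streamly}.
Setting P_{Vidio} = P_{Streamly} in the reaction function: P_{Vidio} = 30 + (1/6)P_{Vidio}, so P_{Vidio} = 30 / (5/6) = 36.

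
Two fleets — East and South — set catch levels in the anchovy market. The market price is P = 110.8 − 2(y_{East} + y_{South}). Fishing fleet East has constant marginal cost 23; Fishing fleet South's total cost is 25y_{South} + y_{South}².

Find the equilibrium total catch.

Fishing fleet East's profit: π = y_{East}(110.8 − 2(y_{East} + y_{South})) − 23y_{East}.
∂π/∂y_{East} = 87.8 − 4y_{East} − 2y_{South} = 0, so y_{East} = 21.95 − 0.5y_{South}.
For South: ∂π/∂y_{South} = 85.8 − 6y_{South} − 2y_{East} = 0 ⇒ y_{South} = 14.3 − (1/3)y_{East}.
Plugging y_{South} into East's best response: y_{East} = 21.95 − 0.5(14.3 − (1/3)y_{East}) ⇒ (5/6)y_{East} = 14.8, so y_{East} = 17.76.
Then y_{South} = 14.3 − (1/3)·17.76 = 8.38.
Total catch: 17.76 + 8.38 = 26.14.

26.14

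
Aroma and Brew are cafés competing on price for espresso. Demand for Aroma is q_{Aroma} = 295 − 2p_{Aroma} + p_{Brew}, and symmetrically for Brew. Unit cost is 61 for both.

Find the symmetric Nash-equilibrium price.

139

Aroma's profit: π = (p_{Aroma} − 61)(295 − 2p_{Aroma} + p_{Brew}).
∂π/∂p_{Aroma} = 417 − 4p_{Aroma} + p_{Brew} = 0 ⇒ p_{Aroma} = 104.25 + 0.25p_{Brew}.
The game is symmetric, so in equilibrium p_{Brew} = p_{Aroma}: the reaction function gives 0.75p_{Aroma} = 104.25, hence p_{Aroma} = 139.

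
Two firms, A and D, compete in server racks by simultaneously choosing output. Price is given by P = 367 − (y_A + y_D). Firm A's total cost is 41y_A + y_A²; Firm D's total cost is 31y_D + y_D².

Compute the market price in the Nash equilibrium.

Firm A's profit: π = y_A(367 − (y_A + y_D)) − 41y_A − y_A².
∂π/∂y_A = 326 − 4y_A − y_D = 0, so y_A = 81.5 − 0.25y_D.
By the same steps for D: y_D = 84 − 0.25y_A.
Solving the two reaction functions simultaneously: (1 − (−0.25)(−0.25))y_A = 81.5 − 0.25·84, so 0.9375y_A = 60.5 and y_A = 968/15.
Then y_D = 84 − 0.25·(968/15) = 1018/15.
Equilibrium price: P = 367 − 132.4 = 234.6.

234.6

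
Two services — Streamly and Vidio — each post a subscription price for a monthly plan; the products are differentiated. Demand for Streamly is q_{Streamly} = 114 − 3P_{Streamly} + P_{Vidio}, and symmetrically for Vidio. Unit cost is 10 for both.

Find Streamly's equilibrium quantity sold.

Streamly's profit: π = (P_{Streamly} − 10)(114 − 3P_{Streamly} + P_{Vidio}).
∂π/∂P_{Streamly} = 144 − 6P_{Streamly} + P_{Vidio} = 0 ⇒ P_{Streamly} = 24 + (1/6)P_{Vidio}.
By symmetry P_{Vidio} = P_{Streamly}; substituting into the reaction function, (5/6)P_{Streamly} = 24 and P_{Streamly} = 28.8.
q_{Streamly} = 114 − 3·28.8 + 28.8 = 56.4.

56.4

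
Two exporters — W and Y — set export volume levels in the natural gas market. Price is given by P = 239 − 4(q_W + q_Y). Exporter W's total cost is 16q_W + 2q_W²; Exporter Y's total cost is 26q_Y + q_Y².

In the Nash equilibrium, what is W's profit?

1053.375

Exporter W's profit: π = q_W(239 − 4(q_W + q_Y)) − 16q_W − 2q_W².
∂π/∂q_W = 223 − 12q_W − 4q_Y = 0, so q_W = 223/12 − (1/3)q_Y.
For Y: ∂π/∂q_Y = 213 − 10q_Y − 4q_W = 0 ⇒ q_Y = 21.3 − 0.4q_W.
Substituting the second reaction function into the first: q_W = 223/12 − (1/3)(21.3 − 0.4q_W), which gives (13/15)q_W = 689/60 ⇒ q_W = 13.25.
Then q_Y = 21.3 − 0.4·13.25 = 16.
Price P = 239 − 4·29.25 = 122.
W's profit: (122 − 16)·13.25 − 2(13.25)² = 1053.375.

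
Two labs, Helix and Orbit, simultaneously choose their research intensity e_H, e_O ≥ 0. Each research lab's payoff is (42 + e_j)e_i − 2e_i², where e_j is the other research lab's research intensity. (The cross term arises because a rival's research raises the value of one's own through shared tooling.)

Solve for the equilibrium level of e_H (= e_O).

14

Helix's payoff is (42 + e_O)e_H − 2e_H².
∂π/∂e_H = 42 + e_O − 4e_H = 0, so e_H = 10.5 + 0.25e_O.
The game is symmetric, so in equilibrium e_O = e_H: the reaction function gives 0.75e_H = 10.5, hence e_H = 14.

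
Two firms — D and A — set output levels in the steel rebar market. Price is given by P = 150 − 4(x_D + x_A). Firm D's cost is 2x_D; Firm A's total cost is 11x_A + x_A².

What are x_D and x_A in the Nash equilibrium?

14.4375, 8.125

Firm D's profit: π = x_D(150 − 4(x_D + x_A)) − 2x_D.
∂π/∂x_D = 148 − 8x_D − 4x_A = 0, so x_D = 18.5 − 0.5x_A.
For A: ∂π/∂x_A = 139 − 10x_A − 4x_D = 0 ⇒ x_A = 13.9 − 0.4x_D.
Substituting the second reaction function into the first: x_D = 18.5 − 0.5(13.9 − 0.4x_D), which gives 0.8x_D = 11.55 ⇒ x_D = 14.4375.
Then x_A = 13.9 − 0.4·14.4375 = 8.125.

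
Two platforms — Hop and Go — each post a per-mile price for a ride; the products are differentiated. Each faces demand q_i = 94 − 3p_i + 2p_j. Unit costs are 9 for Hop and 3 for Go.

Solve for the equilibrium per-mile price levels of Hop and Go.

Hop's profit: π = (p_{Hop} − 9)(94 − 3p_{Hop} + 2p_{Go}).
∂π/∂p_{Hop} = 121 − 6p_{Hop} + 2p_{Go} = 0 ⇒ p_{Hop} = 121/6 + (1/3)p_{Go}.
Similarly p_{Go} = 103/6 + (1/3)p_{Hop}.
Substituting the second reaction function into the first: p_{Hop} = 121/6 + (1/3)(103/6 + (1/3)p_{Hop}), which gives (8/9)p_{Hop} = 233/9 ⇒ p_{Hop} = 29.125.
Then p_{Go} = 103/6 + (1/3)·29.125 = 26.875.

29.125, 26.875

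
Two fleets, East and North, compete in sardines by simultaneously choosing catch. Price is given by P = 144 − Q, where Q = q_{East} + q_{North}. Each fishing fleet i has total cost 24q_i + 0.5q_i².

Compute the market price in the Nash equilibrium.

84

Fishing fleet East's profit: π = q_{East}(144 − (q_{East} + q_{North})) − 24q_{East} − 0.5q_{East}².
∂π/∂q_{East} = 120 − 3q_{East} − q_{North} = 0, so q_{East} = 40 − (1/3)q_{North}.
Setting q_{East} = q_{North} in the reaction function: q_{East} = 40 − (1/3)q_{East}, so q_{East} = 40 / (4/3) = 30.
Equilibrium price: P = 144 − 60 = 84.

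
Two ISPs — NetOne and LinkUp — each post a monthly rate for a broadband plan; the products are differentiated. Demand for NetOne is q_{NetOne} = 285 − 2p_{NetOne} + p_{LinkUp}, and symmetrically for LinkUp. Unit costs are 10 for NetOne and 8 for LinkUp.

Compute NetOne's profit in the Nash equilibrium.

NetOne's profit: π = (p_{NetOne} − 10)(285 − 2p_{NetOne} + p_{LinkUp}).
∂π/∂p_{NetOne} = 305 − 4p_{NetOne} + p_{LinkUp} = 0 ⇒ p_{NetOne} = 76.25 + 0.25p_{LinkUp}.
Similarly p_{LinkUp} = 75.25 + 0.25p_{NetOne}.
Substituting the second reaction function into the first: p_{NetOne} = 76.25 + 0.25(75.25 + 0.25p_{NetOne}), which gives 0.9375p_{NetOne} = 95.0625 ⇒ p_{NetOne} = 101.4.
Then p_{LinkUp} = 75.25 + 0.25·101.4 = 100.6.
q_{NetOne} = 285 − 2·101.4 + 100.6 = 182.8.
Profit = (101.4 − 10)·182.8 = 16707.92.

16707.92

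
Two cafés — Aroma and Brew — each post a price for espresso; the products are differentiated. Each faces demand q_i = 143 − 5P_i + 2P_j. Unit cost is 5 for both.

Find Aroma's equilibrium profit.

1280

Aroma's profit: π = (P_{Aroma} − 5)(143 − 5P_{Aroma} + 2P_{Brew}).
∂π/∂P_{Aroma} = 168 − 10P_{Aroma} + 2P_{Brew} = 0 ⇒ P_{Aroma} = 16.8 + 0.2P_{Brew}.
The game is symmetric, so in equilibrium P_{Brew} = P_{Aroma}: the reaction function gives 0.8P_{Aroma} = 16.8, hence P_{Aroma} = 21.
q_{Aroma} = 143 − 5·21 + 2·21 = 80.
Profit = (21 − 5)·80 = 1280.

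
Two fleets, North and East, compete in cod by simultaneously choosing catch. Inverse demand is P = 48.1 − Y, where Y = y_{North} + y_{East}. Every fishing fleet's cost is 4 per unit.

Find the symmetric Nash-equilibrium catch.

Fishing fleet North's profit: π = y_{North}(48.1 − (y_{North} + y_{East})) − 4y_{North}.
∂π/∂y_{North} = 44.1 − 2y_{North} − y_{East} = 0, so y_{North} = 22.05 − 0.5y_{East}.
Setting y_{North} = y_{East} in the reaction function: y_{North} = 22.05 − 0.5y_{North}, so y_{North} = 22.05 / 1.5 = 14.7.

14.7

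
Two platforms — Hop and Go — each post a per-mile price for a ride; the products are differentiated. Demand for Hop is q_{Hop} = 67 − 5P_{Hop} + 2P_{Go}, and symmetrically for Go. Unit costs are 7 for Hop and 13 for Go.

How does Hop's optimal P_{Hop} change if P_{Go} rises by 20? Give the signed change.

Hop's profit: π = (P_{Hop} − 7)(67 − 5P_{Hop} + 2P_{Go}).
∂π/∂P_{Hop} = 102 − 10P_{Hop} + 2P_{Go} = 0 ⇒ P_{Hop} = 10.2 + 0.2P_{Go}.
The reaction-function slope is 0.2, so a 20-unit rise in P_{Go} moves P_{Hop} by 0.2 × 20 = 4. Hop's best response rises — the actions are strategic complements.

4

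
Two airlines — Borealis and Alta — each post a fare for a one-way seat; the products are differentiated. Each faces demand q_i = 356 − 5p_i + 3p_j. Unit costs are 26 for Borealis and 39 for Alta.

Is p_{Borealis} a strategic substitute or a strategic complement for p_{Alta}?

Borealis's profit: π = (p_{Borealis} − 26)(356 − 5p_{Borealis} + 3p_{Alta}).
∂π/∂p_{Borealis} = 486 − 10p_{Borealis} + 3p_{Alta} = 0 ⇒ p_{Borealis} = 48.6 + 0.3p_{Alta}.
The best-response slope dp_{Borealis}/dp_{Alta} = 0.3 > 0: the reaction function is upward-sloping, so the choices are strategic complements.

strategic complements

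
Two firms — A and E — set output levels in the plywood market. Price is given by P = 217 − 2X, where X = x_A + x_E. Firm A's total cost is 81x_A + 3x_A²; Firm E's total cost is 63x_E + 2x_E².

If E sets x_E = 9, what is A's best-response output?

11.8

Firm A's profit: π = x_A(217 − 2(x_A + x_E)) − 81x_A − 3x_A².
∂π/∂x_A = 136 − 10x_A − 2x_E = 0, so x_A = 13.6 − 0.2x_E.
At x_E = 9: x_A = 13.6 − 0.2·9 = 11.8.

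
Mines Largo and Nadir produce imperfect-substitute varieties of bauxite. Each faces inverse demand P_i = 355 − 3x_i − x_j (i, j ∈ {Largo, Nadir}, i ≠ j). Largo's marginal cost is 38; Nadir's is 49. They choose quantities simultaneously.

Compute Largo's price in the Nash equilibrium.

Mine Largo's profit: π = x_{Largo}(355 − 3x_{Largo} − x_{Nadir}) − 38x_{Largo}.
∂π/∂x_{Largo} = 317 − 6x_{Largo} − x_{Nadir} = 0 ⇒ x_{Largo} = 317/6 − (1/6)x_{Nadir}.
Similarly x_{Nadir} = 51 − (1/6)x_{Largo}.
Substituting the second reaction function into the first: x_{Largo} = 317/6 − (1/6)(51 − (1/6)x_{Largo}), which gives (35/36)x_{Largo} = 133/3 ⇒ x_{Largo} = 45.6.
Then x_{Nadir} = 51 − (1/6)·45.6 = 43.4.
P_{Largo} = 355 − 3·45.6 − 43.4 = 174.8.

174.8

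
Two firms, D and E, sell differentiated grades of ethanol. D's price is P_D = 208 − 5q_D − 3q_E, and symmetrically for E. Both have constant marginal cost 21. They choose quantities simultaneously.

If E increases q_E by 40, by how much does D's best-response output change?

-12

Firm D's profit: π = q_D(208 − 5q_D − 3q_E) − 21q_D.
∂π/∂q_D = 187 − 10q_D − 3q_E = 0 ⇒ q_D = 18.7 − 0.3q_E.
The reaction-function slope is −0.3, so a 40-unit rise in q_E moves q_D by −0.3 × 40 = −12. D's best response falls — the actions are strategic substitutes.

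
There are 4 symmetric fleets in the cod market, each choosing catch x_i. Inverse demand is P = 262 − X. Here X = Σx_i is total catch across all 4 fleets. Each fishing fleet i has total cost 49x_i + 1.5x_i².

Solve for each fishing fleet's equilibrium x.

26.625

A representative fishing fleet's profit is π_i = x_i(262 − X) − 49x_i − 1.5x_i², with X = x_i + Σ_{j≠i} x_j.
First-order condition: 213 − 5x_i − Σ_{j≠i} x_j = 0.
With identical fishing fleets, set every x_j = x: then 213 − 5x − 3x = 0, i.e. x = 213/8 = 26.625.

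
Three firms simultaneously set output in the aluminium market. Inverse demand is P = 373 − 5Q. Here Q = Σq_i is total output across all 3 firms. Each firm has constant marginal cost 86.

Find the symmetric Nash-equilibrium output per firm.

14.35

A representative firm's profit is π_i = q_i(373 − 5Q) − 86q_i, with Q = q_i + Σ_{j≠i} q_j.
First-order condition: 287 − 10q_i − 5Σ_{j≠i} q_j = 0.
Imposing symmetry (q_j = q for all j) turns Σ_{j≠i} q_j into 2q, so 287 = 20q and q = 14.35.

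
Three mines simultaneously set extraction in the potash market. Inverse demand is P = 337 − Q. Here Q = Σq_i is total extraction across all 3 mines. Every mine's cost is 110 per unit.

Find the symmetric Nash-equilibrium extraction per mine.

56.75

A representative mine's profit is π_i = q_i(337 − Q) − 110q_i, with Q = q_i + Σ_{j≠i} q_j.
First-order condition: 227 − 2q_i − Σ_{j≠i} q_j = 0.
Imposing symmetry (q_j = q for all j) turns Σ_{j≠i} q_j into 2q, so 227 = 4q and q = 56.75.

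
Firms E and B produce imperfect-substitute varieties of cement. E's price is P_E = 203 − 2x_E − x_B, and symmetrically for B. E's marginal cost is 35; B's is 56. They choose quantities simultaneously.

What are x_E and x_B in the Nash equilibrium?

35, 28

Firm E's profit: π = x_E(203 − 2x_E − x_B) − 35x_E.
∂π/∂x_E = 168 − 4x_E − x_B = 0 ⇒ x_E = 42 − 0.25x_B.
Similarly x_B = 36.75 − 0.25x_E.
Plugging x_B into E's best response: x_E = 42 − 0.25(36.75 − 0.25x_E) ⇒ 0.9375x_E = 32.8125, so x_E = 35.
Then x_B = 36.75 − 0.25·35 = 28.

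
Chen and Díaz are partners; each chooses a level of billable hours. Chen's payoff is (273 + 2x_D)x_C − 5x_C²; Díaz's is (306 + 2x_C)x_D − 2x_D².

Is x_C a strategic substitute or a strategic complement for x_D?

Expanding Chen's payoff: 273x_C + 2x_Dx_C − 5x_C².
∂π/∂x_C = 273 + 2x_D − 10x_C = 0, so x_C = 27.3 + 0.2x_D.
The best-response slope dx_C/dx_D = 0.2 > 0: the reaction function is upward-sloping, so the choices are strategic complements.

strategic complements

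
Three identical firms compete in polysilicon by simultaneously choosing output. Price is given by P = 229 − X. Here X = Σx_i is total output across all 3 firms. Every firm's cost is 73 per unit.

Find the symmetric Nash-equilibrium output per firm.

A representative firm's profit is π_i = x_i(229 − X) − 73x_i, with X = x_i + Σ_{j≠i} x_j.
First-order condition: 156 − 2x_i − Σ_{j≠i} x_j = 0.
With identical firms, set every x_j = x: then 156 − 2x − 2x = 0, i.e. x = 156/4 = 39.

39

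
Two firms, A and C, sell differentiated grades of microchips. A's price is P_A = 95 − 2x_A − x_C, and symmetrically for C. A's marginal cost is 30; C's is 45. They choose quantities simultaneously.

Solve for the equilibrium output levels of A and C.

14, 9

Firm A's profit: π = x_A(95 − 2x_A − x_C) − 30x_A.
∂π/∂x_A = 65 − 4x_A − x_C = 0 ⇒ x_A = 16.25 − 0.25x_C.
Similarly x_C = 12.5 − 0.25x_A.
Solving the two reaction functions simultaneously: (1 − (−0.25)(−0.25))x_A = 16.25 − 0.25·12.5, so 0.9375x_A = 13.125 and x_A = 14.
Then x_C = 12.5 − 0.25·14 = 9.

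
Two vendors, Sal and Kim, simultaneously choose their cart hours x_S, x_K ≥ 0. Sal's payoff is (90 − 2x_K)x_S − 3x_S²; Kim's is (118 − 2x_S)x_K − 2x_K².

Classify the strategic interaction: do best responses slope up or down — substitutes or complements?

Expanding Sal's payoff: 90x_S − 2x_Kx_S − 3x_S².
∂π/∂x_S = 90 − 2x_K − 6x_S = 0, so x_S = 15 − (1/3)x_K.
The best-response slope dx_S/dx_K = −1/3 < 0: the reaction function is downward-sloping, so the choices are strategic substitutes.

strategic substitutes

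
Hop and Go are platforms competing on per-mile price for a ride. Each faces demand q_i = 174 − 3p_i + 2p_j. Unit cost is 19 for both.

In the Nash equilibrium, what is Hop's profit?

Hop's profit: π = (p_{Hop} − 19)(174 − 3p_{Hop} + 2p_{Go}).
∂π/∂p_{Hop} = 231 − 6p_{Hop} + 2p_{Go} = 0 ⇒ p_{Hop} = 38.5 + (1/3)p_{Go}.
Setting p_{Hop} = p_{Go} in the reaction function: p_{Hop} = 38.5 + (1/3)p_{Hop}, so p_{Hop} = 38.5 / (2/3) = 57.75.
q_{Hop} = 174 − 3·57.75 + 2·57.75 = 116.25.
Profit = (57.75 − 19)·116.25 = 4504.6875.

4504.6875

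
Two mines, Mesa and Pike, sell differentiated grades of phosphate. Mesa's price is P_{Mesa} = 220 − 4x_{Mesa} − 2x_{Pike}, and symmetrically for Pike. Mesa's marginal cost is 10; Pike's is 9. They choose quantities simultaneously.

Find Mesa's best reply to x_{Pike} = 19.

Mine Mesa's profit: π = x_{Mesa}(220 − 4x_{Mesa} − 2x_{Pike}) − 10x_{Mesa}.
∂π/∂x_{Mesa} = 210 − 8x_{Mesa} − 2x_{Pike} = 0 ⇒ x_{Mesa} = 26.25 − 0.25x_{Pike}.
At x_{Pike} = 19: x_{Mesa} = 26.25 − 0.25·19 = 21.5.

21.5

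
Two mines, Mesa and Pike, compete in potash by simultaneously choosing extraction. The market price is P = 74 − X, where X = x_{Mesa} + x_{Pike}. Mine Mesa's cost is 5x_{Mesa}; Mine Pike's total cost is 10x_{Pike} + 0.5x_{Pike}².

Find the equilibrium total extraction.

Mine Mesa's profit: π = x_{Mesa}(74 − (x_{Mesa} + x_{Pike})) − 5x_{Mesa}.
∂π/∂x_{Mesa} = 69 − 2x_{Mesa} − x_{Pike} = 0, so x_{Mesa} = 34.5 − 0.5x_{Pike}.
For Pike: ∂π/∂x_{Pike} = 64 − 3x_{Pike} − x_{Mesa} = 0 ⇒ x_{Pike} = 64/3 − (1/3)x_{Mesa}.
Solving the two reaction functions simultaneously: (1 − (−0.5)(−1/3))x_{Mesa} = 34.5 − 0.5·(64/3), so (5/6)x_{Mesa} = 143/6 and x_{Mesa} = 28.6.
Then x_{Pike} = 64/3 − (1/3)·28.6 = 11.8.
Total extraction: 28.6 + 11.8 = 40.4.

40.4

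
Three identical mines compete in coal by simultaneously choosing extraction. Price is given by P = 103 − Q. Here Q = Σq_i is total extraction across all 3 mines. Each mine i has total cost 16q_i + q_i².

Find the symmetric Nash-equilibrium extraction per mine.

A representative mine's profit is π_i = q_i(103 − Q) − 16q_i − q_i², with Q = q_i + Σ_{j≠i} q_j.
First-order condition: 87 − 4q_i − Σ_{j≠i} q_j = 0.
With identical mines, set every q_j = q: then 87 − 4q − 2q = 0, i.e. q = 87/6 = 14.5.

14.5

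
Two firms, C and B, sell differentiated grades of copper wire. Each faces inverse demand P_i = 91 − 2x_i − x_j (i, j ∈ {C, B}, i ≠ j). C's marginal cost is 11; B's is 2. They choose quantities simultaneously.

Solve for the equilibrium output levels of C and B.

Firm C's profit: π = x_C(91 − 2x_C − x_B) − 11x_C.
∂π/∂x_C = 80 − 4x_C − x_B = 0 ⇒ x_C = 20 − 0.25x_B.
Similarly x_B = 22.25 − 0.25x_C.
Solving the two reaction functions simultaneously: (1 − (−0.25)(−0.25))x_C = 20 − 0.25·22.25, so 0.9375x_C = 14.4375 and x_C = 15.4.
Then x_B = 22.25 − 0.25·15.4 = 18.4.

15.4, 18.4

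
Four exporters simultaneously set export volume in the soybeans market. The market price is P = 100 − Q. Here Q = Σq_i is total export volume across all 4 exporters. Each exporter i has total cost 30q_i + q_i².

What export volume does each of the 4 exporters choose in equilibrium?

10

A representative exporter's profit is π_i = q_i(100 − Q) − 30q_i − q_i², with Q = q_i + Σ_{j≠i} q_j.
First-order condition: 70 − 4q_i − Σ_{j≠i} q_j = 0.
Imposing symmetry (q_j = q for all j) turns Σ_{j≠i} q_j into 3q, so 70 = 7q and q = 10.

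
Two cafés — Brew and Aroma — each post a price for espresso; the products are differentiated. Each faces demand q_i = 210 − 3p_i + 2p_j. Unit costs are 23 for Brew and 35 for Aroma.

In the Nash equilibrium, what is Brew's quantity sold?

147

Brew's profit: π = (p_{Brew} − 23)(210 − 3p_{Brew} + 2p_{Aroma}).
∂π/∂p_{Brew} = 279 − 6p_{Brew} + 2p_{Aroma} = 0 ⇒ p_{Brew} = 46.5 + (1/3)p_{Aroma}.
Similarly p_{Aroma} = 52.5 + (1/3)p_{Brew}.
Solving the two reaction functions simultaneously: (1 − (1/3)(1/3))p_{Brew} = 46.5 + (1/3)·52.5, so (8/9)p_{Brew} = 64 and p_{Brew} = 72.
Then p_{Aroma} = 52.5 + (1/3)·72 = 76.5.
q_{Brew} = 210 − 3·72 + 2·76.5 = 147.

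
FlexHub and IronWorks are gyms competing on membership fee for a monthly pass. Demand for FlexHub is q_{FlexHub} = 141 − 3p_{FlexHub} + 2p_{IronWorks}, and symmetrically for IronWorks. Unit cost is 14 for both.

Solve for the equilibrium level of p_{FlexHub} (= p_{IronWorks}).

45.75

FlexHub's profit: π = (p_{FlexHub} − 14)(141 − 3p_{FlexHub} + 2p_{IronWorks}).
∂π/∂p_{FlexHub} = 183 − 6p_{FlexHub} + 2p_{IronWorks} = 0 ⇒ p_{FlexHub} = 30.5 + (1/3)p_{IronWorks}.
Setting p_{FlexHub} = p_{IronWorks} in the reaction function: p_{FlexHub} = 30.5 + (1/3)p_{FlexHub}, so p_{FlexHub} = 30.5 / (2/3) = 45.75.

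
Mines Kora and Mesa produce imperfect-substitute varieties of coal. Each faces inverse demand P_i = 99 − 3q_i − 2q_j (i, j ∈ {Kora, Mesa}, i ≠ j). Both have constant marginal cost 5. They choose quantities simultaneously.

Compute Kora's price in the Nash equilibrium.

Mine Kora's profit: π = q_{Kora}(99 − 3q_{Kora} − 2q_{Mesa}) − 5q_{Kora}.
∂π/∂q_{Kora} = 94 − 6q_{Kora} − 2q_{Mesa} = 0 ⇒ q_{Kora} = 47/3 − (1/3)q_{Mesa}.
Setting q_{Kora} = q_{Mesa} in the reaction function: q_{Kora} = 47/3 − (1/3)q_{Kora}, so q_{Kora} = (47/3) / (4/3) = 11.75.
P_{Kora} = 99 − 3·11.75 − 2·11.75 = 40.25.

40.25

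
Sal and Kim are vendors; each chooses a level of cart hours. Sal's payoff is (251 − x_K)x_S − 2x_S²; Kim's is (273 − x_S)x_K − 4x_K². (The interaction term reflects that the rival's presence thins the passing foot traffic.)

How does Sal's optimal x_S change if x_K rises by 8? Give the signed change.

Expanding Sal's payoff: 251x_S − x_Kx_S − 2x_S².
∂π/∂x_S = 251 − x_K − 4x_S = 0, so x_S = 62.75 − 0.25x_K.
The reaction-function slope is −0.25, so an 8-unit rise in x_K moves x_S by −0.25 × 8 = −2. Sal's best response falls — the actions are strategic substitutes.

-2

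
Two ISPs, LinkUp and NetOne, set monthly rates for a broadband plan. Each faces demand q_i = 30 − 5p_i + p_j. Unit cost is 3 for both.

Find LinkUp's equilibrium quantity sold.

LinkUp's profit: π = (p_{LinkUp} − 3)(30 − 5p_{LinkUp} + p_{NetOne}).
∂π/∂p_{LinkUp} = 45 − 10p_{LinkUp} + p_{NetOne} = 0 ⇒ p_{LinkUp} = 4.5 + 0.1p_{NetOne}.
Setting p_{LinkUp} = p_{NetOne} in the reaction function: p_{LinkUp} = 4.5 + 0.1p_{LinkUp}, so p_{LinkUp} = 4.5 / 0.9 = 5.
q_{LinkUp} = 30 − 5·5 + 5 = 10.

10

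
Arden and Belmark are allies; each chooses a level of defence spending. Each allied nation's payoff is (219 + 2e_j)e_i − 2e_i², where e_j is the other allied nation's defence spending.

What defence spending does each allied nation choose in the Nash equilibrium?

Arden's payoff is (219 + 2e_B)e_A − 2e_A².
∂π/∂e_A = 219 + 2e_B − 4e_A = 0, so e_A = 54.75 + 0.5e_B.
Setting e_A = e_B in the reaction function: e_A = 54.75 + 0.5e_A, so e_A = 54.75 / 0.5 = 109.5.

109.5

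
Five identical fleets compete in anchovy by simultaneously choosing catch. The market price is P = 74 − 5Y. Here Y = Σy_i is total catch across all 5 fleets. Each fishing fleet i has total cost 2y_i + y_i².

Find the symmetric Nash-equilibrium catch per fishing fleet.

2.25

A representative fishing fleet's profit is π_i = y_i(74 − 5Y) − 2y_i − y_i², with Y = y_i + Σ_{j≠i} y_j.
First-order condition: 72 − 12y_i − 5Σ_{j≠i} y_j = 0.
With identical fishing fleets, set every y_j = y: then 72 − 12y − 20y = 0, i.e. y = 72/32 = 2.25.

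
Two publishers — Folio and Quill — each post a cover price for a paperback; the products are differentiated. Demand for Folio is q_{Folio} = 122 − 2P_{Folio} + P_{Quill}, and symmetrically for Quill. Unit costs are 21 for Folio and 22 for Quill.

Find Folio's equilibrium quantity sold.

67.6

Folio's profit: π = (P_{Folio} − 21)(122 − 2P_{Folio} + P_{Quill}).
∂π/∂P_{Folio} = 164 − 4P_{Folio} + P_{Quill} = 0 ⇒ P_{Folio} = 41 + 0.25P_{Quill}.
Similarly P_{Quill} = 41.5 + 0.25P_{Folio}.
Substituting the second reaction function into the first: P_{Folio} = 41 + 0.25(41.5 + 0.25P_{Folio}), which gives 0.9375P_{Folio} = 51.375 ⇒ P_{Folio} = 54.8.
Then P_{Quill} = 41.5 + 0.25·54.8 = 55.2.
q_{Folio} = 122 − 2·54.8 + 55.2 = 67.6.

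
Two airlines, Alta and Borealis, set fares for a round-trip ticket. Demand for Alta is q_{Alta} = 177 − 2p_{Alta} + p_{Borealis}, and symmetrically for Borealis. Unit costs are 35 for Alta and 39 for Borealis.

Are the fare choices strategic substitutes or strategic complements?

Alta's profit: π = (p_{Alta} − 35)(177 − 2p_{Alta} + p_{Borealis}).
∂π/∂p_{Alta} = 247 − 4p_{Alta} + p_{Borealis} = 0 ⇒ p_{Alta} = 61.75 + 0.25p_{Borealis}.
The best-response slope dp_{Alta}/dp_{Borealis} = 0.25 > 0: the reaction function is upward-sloping, so the choices are strategic complements.

strategic complements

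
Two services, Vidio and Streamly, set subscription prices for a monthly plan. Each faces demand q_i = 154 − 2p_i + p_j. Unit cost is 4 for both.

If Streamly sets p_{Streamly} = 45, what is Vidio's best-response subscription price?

Vidio's profit: π = (p_{Vidio} − 4)(154 − 2p_{Vidio} + p_{Streamly}).
∂π/∂p_{Vidio} = 162 − 4p_{Vidio} + p_{Streamly} = 0 ⇒ p_{Vidio} = 40.5 + 0.25p_{Streamly}.
At p_{Streamly} = 45: p_{Vidio} = 40.5 + 0.25·45 = 51.75.

51.75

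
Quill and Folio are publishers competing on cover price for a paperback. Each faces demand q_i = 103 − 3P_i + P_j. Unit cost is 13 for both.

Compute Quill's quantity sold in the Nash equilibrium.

46.2

Quill's profit: π = (P_{Quill} − 13)(103 − 3P_{Quill} + P_{Folio}).
∂π/∂P_{Quill} = 142 − 6P_{Quill} + P_{Folio} = 0 ⇒ P_{Quill} = 71/3 + (1/6)P_{Folio}.
The game is symmetric, so in equilibrium P_{Folio} = P_{Quill}: the reaction function gives (5/6)P_{Quill} = 71/3, hence P_{Quill} = 28.4.
q_{Quill} = 103 − 3·28.4 + 28.4 = 46.2.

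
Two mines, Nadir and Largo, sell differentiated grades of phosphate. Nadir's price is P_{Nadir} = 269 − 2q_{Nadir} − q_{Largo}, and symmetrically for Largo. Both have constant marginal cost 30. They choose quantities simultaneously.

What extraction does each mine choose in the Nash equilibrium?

47.8

Mine Nadir's profit: π = q_{Nadir}(269 − 2q_{Nadir} − q_{Largo}) − 30q_{Nadir}.
∂π/∂q_{Nadir} = 239 − 4q_{Nadir} − q_{Largo} = 0 ⇒ q_{Nadir} = 59.75 − 0.25q_{Largo}.
The game is symmetric, so in equilibrium q_{Largo} = q_{Nadir}: the reaction function gives 1.25q_{Nadir} = 59.75, hence q_{Nadir} = 47.8.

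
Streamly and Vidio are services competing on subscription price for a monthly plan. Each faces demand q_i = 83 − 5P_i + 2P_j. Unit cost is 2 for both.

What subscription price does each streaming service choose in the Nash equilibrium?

Streamly's profit: π = (P_{Streamly} − 2)(83 − 5P_{Streamly} + 2P_{Vidio}).
∂π/∂P_{Streamly} = 93 − 10P_{Streamly} + 2P_{Vidio} = 0 ⇒ P_{Streamly} = 9.3 + 0.2P_{Vidio}.
Setting P_{Streamly} = P_{Vidio} in the reaction function: P_{Streamly} = 9.3 + 0.2P_{Streamly}, so P_{Streamly} = 9.3 / 0.8 = 11.625.

11.625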